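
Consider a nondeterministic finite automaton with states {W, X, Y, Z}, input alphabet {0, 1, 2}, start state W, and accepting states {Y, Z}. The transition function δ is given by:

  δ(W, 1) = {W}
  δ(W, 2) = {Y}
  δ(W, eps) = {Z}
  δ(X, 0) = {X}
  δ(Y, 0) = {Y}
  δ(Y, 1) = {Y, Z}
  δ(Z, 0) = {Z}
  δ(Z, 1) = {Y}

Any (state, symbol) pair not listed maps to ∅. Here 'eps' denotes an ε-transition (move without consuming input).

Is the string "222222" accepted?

Start: ε-closure({W}) = {W, Z}.
Read '2': W→{Y}, Z→∅; now {Y}.
Read '2': Y→∅; now ∅.
The set is empty and remains empty for the remaining 4 symbols.
The final set ∅ contains no accepting state.

No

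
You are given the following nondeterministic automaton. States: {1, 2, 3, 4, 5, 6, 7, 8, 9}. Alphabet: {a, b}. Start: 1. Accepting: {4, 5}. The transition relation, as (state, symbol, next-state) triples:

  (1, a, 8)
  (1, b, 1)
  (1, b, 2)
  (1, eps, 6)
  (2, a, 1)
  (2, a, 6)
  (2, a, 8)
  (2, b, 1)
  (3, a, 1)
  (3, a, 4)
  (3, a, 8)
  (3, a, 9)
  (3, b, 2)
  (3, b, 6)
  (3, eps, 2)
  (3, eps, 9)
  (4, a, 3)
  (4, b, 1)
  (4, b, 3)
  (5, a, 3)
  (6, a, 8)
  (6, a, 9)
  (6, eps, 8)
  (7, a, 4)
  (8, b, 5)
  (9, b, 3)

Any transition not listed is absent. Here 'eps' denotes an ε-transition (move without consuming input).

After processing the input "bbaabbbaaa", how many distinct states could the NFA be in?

7

Start: ε-closure({1}) = {1, 6, 8}.
Read 'b': {1, 6, 8} → {1, 2, 5, 6, 8}.
Read 'b': {1, 2, 5, 6, 8} → {1, 2, 5, 6, 8}.
Read 'a': {1, 2, 5, 6, 8} → {1, 2, 3, 6, 8, 9}.
Read 'a': {1, 2, 3, 6, 8, 9} → {1, 4, 6, 8, 9}.
Read 'b': {1, 4, 6, 8, 9} → {1, 2, 3, 5, 6, 8, 9}.
Read 'b': {1, 2, 3, 5, 6, 8, 9} → {1, 2, 3, 5, 6, 8, 9}.
Read 'b': {1, 2, 3, 5, 6, 8, 9} → {1, 2, 3, 5, 6, 8, 9}.
Read 'a': {1, 2, 3, 5, 6, 8, 9} → {1, 2, 3, 4, 6, 8, 9}.
Read 'a': {1, 2, 3, 4, 6, 8, 9} → {1, 2, 3, 4, 6, 8, 9}.
Read 'a': {1, 2, 3, 4, 6, 8, 9} → {1, 2, 3, 4, 6, 8, 9}.
That set has 7 states.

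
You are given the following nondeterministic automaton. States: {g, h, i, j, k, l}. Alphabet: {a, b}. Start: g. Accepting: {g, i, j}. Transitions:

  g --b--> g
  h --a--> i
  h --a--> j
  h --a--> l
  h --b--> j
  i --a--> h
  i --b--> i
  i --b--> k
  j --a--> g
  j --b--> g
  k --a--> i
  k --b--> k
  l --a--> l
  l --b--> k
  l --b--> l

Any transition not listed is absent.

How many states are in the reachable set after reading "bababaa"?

Start in {g}.
Read 'b': {g} → {g}.
Read 'a': {g} → ∅.
The set is empty and remains empty for the remaining 5 symbols.
That set has 0 states.

0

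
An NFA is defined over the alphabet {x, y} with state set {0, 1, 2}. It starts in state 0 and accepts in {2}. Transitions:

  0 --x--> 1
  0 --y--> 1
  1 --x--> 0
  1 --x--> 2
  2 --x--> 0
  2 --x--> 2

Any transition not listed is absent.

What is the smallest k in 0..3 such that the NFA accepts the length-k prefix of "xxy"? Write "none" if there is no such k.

2

Start in {0}.
Read 'x': 0→{1}; now {1}.
Read 'x': 1→{0, 2}; now {0, 2}.
None of the earlier sets intersect F, but {0, 2} does.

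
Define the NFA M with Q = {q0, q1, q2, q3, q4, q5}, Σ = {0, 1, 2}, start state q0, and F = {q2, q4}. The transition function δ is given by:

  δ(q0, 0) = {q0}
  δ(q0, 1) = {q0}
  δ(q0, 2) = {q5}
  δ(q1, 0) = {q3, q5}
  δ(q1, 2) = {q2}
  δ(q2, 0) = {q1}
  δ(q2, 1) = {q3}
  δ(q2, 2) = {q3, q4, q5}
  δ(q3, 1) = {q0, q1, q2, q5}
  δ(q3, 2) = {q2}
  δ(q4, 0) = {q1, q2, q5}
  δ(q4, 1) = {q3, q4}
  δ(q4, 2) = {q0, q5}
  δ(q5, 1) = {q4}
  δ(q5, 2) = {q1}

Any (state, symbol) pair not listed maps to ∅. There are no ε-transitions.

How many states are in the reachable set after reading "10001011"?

1

Start in {q0}.
Read '1': q0→{q0}; now {q0}.
Read '0': q0→{q0}; now {q0}.
Read '0': q0→{q0}; now {q0}.
Read '0': q0→{q0}; now {q0}.
Read '1': q0→{q0}; now {q0}.
Read '0': q0→{q0}; now {q0}.
Read '1': q0→{q0}; now {q0}.
Read '1': q0→{q0}; now {q0}.
That set has 1 state.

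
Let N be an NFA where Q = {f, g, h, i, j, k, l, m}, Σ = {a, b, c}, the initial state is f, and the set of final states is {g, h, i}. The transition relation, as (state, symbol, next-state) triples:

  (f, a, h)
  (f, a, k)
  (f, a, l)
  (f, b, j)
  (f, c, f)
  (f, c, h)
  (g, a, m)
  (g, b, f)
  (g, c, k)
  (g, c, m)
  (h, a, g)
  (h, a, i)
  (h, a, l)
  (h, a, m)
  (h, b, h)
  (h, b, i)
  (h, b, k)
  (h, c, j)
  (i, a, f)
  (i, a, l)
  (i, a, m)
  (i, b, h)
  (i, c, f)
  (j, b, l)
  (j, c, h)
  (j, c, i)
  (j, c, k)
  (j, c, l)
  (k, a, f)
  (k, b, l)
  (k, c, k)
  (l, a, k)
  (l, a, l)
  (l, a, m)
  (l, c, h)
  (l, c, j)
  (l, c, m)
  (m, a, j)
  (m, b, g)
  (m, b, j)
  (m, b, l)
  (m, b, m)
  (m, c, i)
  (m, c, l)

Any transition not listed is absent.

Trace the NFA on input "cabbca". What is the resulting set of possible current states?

Start in {f}.
Read 'c': {f} → {f, h}.
Read 'a': {f, h} → {g, h, i, k, l, m}.
Read 'b': {g, h, i, k, l, m} → {f, g, h, i, j, k, l, m}.
Read 'b': {f, g, h, i, j, k, l, m} → {f, g, h, i, j, k, l, m}.
Read 'c': {f, g, h, i, j, k, l, m} → {f, h, i, j, k, l, m}.
Read 'a': {f, h, i, j, k, l, m} → {f, g, h, i, j, k, l, m}.

{f, g, h, i, j, k, l, m}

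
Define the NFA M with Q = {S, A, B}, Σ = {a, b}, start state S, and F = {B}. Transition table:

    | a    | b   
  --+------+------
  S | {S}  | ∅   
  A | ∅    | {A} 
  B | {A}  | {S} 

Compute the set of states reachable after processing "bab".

∅

Start in {S}.
Read 'b': {S} → ∅.
The set is empty and remains empty for the remaining 2 symbols.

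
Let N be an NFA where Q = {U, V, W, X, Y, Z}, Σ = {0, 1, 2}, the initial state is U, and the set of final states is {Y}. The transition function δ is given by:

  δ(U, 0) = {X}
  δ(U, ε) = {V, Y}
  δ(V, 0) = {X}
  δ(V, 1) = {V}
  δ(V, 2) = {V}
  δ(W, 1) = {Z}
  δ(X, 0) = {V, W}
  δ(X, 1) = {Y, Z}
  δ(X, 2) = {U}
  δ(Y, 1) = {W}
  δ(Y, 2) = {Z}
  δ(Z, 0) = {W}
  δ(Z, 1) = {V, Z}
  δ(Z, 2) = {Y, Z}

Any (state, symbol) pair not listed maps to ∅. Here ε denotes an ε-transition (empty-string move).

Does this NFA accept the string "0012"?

Yes

Start: ε-closure({U}) = {U, V, Y}.
Read '0': U→{X}, V→{X}, Y→∅; now {X}.
Read '0': X→{V, W}; now {V, W}.
Read '1': V→{V}, W→{Z}; now {V, Z}.
Read '2': V→{V}, Z→{Y, Z}; now {V, Y, Z}.
The final set {V, Y, Z} contains the accepting state Y.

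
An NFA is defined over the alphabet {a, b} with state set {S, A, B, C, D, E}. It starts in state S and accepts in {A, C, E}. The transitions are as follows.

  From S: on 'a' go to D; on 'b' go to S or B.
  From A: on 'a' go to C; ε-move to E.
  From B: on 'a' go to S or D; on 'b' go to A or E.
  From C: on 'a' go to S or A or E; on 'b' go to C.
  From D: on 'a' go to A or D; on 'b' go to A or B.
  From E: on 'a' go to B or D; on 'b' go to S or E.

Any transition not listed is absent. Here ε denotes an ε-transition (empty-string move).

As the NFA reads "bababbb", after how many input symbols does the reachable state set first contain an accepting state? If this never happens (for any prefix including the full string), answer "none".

3

Start in {S}.
Read 'b': S→{S, B}; now {S, B}.
Read 'a': S→{D}, B→{S, D}; now {S, D}.
Read 'b': S→{S, B}, D→{A, B}; union {S, A, B}; ε-closure = {S, A, B, E}.
None of the earlier sets intersect F, but {S, A, B, E} does.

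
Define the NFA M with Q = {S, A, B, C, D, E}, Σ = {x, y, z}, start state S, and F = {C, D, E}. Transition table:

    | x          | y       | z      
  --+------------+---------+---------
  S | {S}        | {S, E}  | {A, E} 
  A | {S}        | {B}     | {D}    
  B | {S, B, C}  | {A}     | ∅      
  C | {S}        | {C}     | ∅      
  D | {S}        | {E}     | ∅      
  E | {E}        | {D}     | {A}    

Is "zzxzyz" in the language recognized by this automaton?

No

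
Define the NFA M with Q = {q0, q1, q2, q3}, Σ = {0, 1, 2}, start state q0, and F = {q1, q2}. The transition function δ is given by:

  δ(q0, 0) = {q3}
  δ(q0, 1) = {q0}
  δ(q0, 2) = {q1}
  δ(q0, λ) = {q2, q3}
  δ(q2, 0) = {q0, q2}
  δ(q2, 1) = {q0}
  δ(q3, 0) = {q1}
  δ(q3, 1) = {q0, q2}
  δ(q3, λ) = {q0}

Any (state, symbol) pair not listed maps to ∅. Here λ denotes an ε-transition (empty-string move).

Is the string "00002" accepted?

Yes

Start: ε-closure({q0}) = {q0, q2, q3}.
Read '0': q0→{q3}, q2→{q0, q2}, q3→{q1}; now {q0, q1, q2, q3}.
Read '0': q0→{q3}, q1→∅, q2→{q0, q2}, q3→{q1}; now {q0, q1, q2, q3}.
Read '0': q0→{q3}, q1→∅, q2→{q0, q2}, q3→{q1}; now {q0, q1, q2, q3}.
Read '0': q0→{q3}, q1→∅, q2→{q0, q2}, q3→{q1}; now {q0, q1, q2, q3}.
Read '2': q0→{q1}, q1→∅, q2→∅, q3→∅; now {q1}.
The final set {q1} contains the accepting state q1.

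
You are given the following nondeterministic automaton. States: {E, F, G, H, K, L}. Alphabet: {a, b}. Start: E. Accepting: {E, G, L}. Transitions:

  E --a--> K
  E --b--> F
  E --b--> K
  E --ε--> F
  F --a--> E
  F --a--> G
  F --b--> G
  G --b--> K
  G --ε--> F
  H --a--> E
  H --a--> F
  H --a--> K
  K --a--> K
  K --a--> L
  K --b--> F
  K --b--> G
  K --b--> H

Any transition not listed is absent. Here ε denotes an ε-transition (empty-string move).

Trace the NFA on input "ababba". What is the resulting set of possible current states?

Start: ε-closure({E}) = {E, F}.
Read 'a': {E, F} → {E, F, G, K}.
Read 'b': {E, F, G, K} → {F, G, H, K}.
Read 'a': {F, G, H, K} → {E, F, G, K, L}.
Read 'b': {E, F, G, K, L} → {F, G, H, K}.
Read 'b': {F, G, H, K} → {F, G, H, K}.
Read 'a': {F, G, H, K} → {E, F, G, K, L}.

{E, F, G, K, L}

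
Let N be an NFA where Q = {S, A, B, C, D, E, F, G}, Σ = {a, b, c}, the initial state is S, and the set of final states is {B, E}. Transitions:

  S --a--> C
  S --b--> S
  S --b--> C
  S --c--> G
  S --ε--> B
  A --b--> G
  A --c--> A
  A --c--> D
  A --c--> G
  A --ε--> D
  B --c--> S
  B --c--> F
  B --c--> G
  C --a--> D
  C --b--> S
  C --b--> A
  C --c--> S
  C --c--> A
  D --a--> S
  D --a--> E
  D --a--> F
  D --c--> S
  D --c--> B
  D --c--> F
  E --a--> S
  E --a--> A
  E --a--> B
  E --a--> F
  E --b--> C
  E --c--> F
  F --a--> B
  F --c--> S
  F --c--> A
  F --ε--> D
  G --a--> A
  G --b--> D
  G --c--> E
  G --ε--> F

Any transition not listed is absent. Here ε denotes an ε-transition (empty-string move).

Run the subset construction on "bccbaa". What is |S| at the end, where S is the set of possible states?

7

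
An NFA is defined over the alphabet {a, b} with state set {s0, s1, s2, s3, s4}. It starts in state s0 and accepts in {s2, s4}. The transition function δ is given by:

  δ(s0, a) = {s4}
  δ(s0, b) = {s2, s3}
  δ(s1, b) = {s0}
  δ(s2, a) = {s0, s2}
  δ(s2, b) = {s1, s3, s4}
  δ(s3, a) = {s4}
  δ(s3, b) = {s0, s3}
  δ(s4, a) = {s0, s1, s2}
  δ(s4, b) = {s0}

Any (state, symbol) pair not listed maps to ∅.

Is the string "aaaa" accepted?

Start in {s0}.
Read 'a': {s0} → {s4}.
Read 'a': {s4} → {s0, s1, s2}.
Read 'a': {s0, s1, s2} → {s0, s2, s4}.
Read 'a': {s0, s2, s4} → {s0, s1, s2, s4}.
The final set {s0, s1, s2, s4} contains the accepting states s2, s4.

Yes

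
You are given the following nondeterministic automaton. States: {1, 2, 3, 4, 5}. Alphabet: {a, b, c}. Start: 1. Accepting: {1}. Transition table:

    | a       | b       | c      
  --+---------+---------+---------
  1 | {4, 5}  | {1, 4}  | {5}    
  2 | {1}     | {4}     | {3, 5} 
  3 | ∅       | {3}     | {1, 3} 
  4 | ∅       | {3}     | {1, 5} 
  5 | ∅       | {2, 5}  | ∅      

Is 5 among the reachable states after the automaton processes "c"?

Yes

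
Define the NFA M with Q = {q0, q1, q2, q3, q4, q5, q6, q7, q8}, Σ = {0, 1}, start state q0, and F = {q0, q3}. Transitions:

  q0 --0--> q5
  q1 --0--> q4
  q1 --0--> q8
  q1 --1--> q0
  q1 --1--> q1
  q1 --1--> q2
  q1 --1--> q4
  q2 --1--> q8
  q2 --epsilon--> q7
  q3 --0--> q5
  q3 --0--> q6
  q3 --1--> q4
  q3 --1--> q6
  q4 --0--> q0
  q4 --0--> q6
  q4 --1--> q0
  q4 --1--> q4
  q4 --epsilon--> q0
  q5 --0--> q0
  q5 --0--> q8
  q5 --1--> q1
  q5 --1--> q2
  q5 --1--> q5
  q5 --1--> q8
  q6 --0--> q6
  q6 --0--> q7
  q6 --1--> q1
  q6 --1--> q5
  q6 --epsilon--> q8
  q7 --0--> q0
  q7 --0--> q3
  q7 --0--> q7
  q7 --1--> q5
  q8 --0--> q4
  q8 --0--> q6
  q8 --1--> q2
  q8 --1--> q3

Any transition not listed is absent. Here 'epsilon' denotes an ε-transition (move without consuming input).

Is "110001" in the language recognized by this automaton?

No

Start in {q0}.
Read '1': q0→∅; now ∅.
The set is empty and remains empty for the remaining 5 symbols.
The final set ∅ contains no accepting state.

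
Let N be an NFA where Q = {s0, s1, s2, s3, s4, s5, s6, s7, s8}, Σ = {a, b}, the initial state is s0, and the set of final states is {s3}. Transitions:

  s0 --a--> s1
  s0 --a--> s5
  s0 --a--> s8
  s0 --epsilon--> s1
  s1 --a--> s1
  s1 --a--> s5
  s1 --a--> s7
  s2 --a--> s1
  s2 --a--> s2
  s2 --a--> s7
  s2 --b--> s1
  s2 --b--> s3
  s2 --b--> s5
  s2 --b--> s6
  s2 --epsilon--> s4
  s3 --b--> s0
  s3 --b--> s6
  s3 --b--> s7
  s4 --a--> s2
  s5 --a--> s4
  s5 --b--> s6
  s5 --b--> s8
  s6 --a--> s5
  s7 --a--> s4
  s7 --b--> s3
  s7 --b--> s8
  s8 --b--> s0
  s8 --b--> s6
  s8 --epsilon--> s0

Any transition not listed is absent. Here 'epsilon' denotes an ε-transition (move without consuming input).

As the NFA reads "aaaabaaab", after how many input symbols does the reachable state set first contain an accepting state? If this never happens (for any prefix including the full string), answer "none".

5

Start: ε-closure({s0}) = {s0, s1}.
Read 'a': s0→{s1, s5, s8}, s1→{s1, s5, s7}; union {s1, s5, s7, s8}; ε-closure = {s0, s1, s5, s7, s8}.
Read 'a': s0→{s1, s5, s8}, s1→{s1, s5, s7}, s5→{s4}, s7→{s4}, s8→∅; union {s1, s4, s5, s7, s8}; ε-closure = {s0, s1, s4, s5, s7, s8}.
Read 'a': s0→{s1, s5, s8}, s1→{s1, s5, s7}, s4→{s2}, s5→{s4}, s7→{s4}, s8→∅; union {s1, s2, s4, s5, s7, s8}; ε-closure = {s0, s1, s2, s4, s5, s7, s8}.
Read 'a': s0→{s1, s5, s8}, s1→{s1, s5, s7}, s2→{s1, s2, s7}, s4→{s2}, s5→{s4}, s7→{s4}, s8→∅; union {s1, s2, s4, s5, s7, s8}; ε-closure = {s0, s1, s2, s4, s5, s7, s8}.
Read 'b': s0→∅, s1→∅, s2→{s1, s3, s5, s6}, s4→∅, s5→{s6, s8}, s7→{s3, s8}, s8→{s0, s6}; now {s0, s1, s3, s5, s6, s8}.
None of the earlier sets intersect F, but {s0, s1, s3, s5, s6, s8} does.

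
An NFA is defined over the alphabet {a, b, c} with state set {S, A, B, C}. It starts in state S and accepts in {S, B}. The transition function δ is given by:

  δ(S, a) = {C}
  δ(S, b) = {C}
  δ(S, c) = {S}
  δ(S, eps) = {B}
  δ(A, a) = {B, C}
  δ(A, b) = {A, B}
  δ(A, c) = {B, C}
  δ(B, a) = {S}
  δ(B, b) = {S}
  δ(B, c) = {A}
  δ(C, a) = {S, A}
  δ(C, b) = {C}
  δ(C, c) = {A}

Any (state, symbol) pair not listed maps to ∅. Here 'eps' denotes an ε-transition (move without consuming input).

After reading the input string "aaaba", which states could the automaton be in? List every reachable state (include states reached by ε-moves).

{S, A, B, C}

Start: ε-closure({S}) = {S, B}.
Read 'a': S→{C}, B→{S}; union {S, C}; ε-closure = {S, B, C}.
Read 'a': S→{C}, B→{S}, C→{S, A}; union {S, A, C}; ε-closure = {S, A, B, C}.
Read 'a': S→{C}, A→{B, C}, B→{S}, C→{S, A}; now {S, A, B, C}.
Read 'b': S→{C}, A→{A, B}, B→{S}, C→{C}; now {S, A, B, C}.
Read 'a': S→{C}, A→{B, C}, B→{S}, C→{S, A}; now {S, A, B, C}.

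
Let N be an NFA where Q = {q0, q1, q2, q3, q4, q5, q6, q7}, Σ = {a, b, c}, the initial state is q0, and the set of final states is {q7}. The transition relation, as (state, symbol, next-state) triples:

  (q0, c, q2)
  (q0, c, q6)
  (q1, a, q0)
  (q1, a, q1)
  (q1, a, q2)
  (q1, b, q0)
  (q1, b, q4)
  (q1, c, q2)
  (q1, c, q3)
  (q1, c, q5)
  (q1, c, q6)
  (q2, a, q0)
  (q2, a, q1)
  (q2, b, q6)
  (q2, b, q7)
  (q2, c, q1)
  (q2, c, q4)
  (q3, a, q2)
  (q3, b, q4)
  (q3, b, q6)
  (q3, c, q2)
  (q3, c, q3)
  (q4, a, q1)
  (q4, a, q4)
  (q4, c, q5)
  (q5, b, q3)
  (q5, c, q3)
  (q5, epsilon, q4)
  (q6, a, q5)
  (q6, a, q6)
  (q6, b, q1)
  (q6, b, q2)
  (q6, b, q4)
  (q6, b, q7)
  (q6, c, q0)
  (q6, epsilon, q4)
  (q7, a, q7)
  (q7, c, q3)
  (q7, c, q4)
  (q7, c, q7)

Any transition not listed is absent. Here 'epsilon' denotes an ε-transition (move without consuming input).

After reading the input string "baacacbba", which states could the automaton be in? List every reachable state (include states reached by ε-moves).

∅

Start in {q0}.
Read 'b': q0→∅; now ∅.
The set is empty and remains empty for the remaining 8 symbols.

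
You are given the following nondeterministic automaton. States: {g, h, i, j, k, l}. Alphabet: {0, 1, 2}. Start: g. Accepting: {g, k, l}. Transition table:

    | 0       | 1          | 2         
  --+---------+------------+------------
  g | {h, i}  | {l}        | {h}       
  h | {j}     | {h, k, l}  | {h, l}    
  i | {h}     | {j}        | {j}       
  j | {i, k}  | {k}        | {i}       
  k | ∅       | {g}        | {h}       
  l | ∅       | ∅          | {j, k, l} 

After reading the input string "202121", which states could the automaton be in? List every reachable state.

Start in {g}.
Read '2': g→{h}; now {h}.
Read '0': h→{j}; now {j}.
Read '2': j→{i}; now {i}.
Read '1': i→{j}; now {j}.
Read '2': j→{i}; now {i}.
Read '1': i→{j}; now {j}.

{j}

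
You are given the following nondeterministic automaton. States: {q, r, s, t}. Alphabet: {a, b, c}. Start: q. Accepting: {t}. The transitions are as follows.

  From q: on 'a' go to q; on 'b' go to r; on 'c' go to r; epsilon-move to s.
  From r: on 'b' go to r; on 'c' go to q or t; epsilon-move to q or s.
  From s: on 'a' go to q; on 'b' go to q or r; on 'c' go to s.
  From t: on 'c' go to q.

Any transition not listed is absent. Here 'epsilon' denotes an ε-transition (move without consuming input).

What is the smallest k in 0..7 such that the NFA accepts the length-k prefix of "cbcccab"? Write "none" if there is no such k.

Start: ε-closure({q}) = {q, s}.
Read 'c': q→{r}, s→{s}; union {r, s}; ε-closure = {q, r, s}.
Read 'b': q→{r}, r→{r}, s→{q, r}; union {q, r}; ε-closure = {q, r, s}.
Read 'c': q→{r}, r→{q, t}, s→{s}; now {q, r, s, t}.
None of the earlier sets intersect F, but {q, r, s, t} does.

3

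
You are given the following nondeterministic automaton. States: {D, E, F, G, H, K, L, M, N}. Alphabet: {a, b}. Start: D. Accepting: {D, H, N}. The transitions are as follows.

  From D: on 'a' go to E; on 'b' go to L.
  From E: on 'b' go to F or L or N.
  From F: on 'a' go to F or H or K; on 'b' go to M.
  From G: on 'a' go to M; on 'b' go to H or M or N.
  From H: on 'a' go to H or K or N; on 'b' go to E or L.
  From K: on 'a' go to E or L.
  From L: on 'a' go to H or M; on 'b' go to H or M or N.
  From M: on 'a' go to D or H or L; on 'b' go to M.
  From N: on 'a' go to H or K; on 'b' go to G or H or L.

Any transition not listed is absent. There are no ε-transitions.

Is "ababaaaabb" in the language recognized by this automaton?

Yes

Start in {D}.
Read 'a': {D} → {E}.
Read 'b': {E} → {F, L, N}.
Read 'a': {F, L, N} → {F, H, K, M}.
Read 'b': {F, H, K, M} → {E, L, M}.
Read 'a': {E, L, M} → {D, H, L, M}.
Read 'a': {D, H, L, M} → {D, E, H, K, L, M, N}.
Read 'a': {D, E, H, K, L, M, N} → {D, E, H, K, L, M, N}.
Read 'a': {D, E, H, K, L, M, N} → {D, E, H, K, L, M, N}.
Read 'b': {D, E, H, K, L, M, N} → {E, F, G, H, L, M, N}.
Read 'b': {E, F, G, H, L, M, N} → {E, F, G, H, L, M, N}.
The final set {E, F, G, H, L, M, N} contains the accepting states H, N.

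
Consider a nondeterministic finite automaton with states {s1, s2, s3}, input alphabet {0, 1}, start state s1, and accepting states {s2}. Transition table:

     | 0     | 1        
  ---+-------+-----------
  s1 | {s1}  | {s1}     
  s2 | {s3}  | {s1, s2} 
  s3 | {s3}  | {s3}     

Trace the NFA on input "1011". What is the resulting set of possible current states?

Start in {s1}.
Read '1': {s1} → {s1}.
Read '0': {s1} → {s1}.
Read '1': {s1} → {s1}.
Read '1': {s1} → {s1}.

{s1}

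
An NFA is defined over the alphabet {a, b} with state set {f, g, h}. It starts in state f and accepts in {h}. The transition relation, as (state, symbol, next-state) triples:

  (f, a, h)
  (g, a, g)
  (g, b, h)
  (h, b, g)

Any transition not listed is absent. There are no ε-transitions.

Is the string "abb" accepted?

Yes

Start in {f}.
Read 'a': f→{h}; now {h}.
Read 'b': h→{g}; now {g}.
Read 'b': g→{h}; now {h}.
The final set {h} contains the accepting state h.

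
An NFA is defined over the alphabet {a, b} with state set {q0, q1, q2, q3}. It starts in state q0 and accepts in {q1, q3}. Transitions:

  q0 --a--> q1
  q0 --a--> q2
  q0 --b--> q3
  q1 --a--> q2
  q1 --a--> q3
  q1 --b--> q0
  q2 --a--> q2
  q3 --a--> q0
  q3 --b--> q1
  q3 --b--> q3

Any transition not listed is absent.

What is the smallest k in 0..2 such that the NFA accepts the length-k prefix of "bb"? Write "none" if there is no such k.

1

Start in {q0}.
Read 'b': {q0} → {q3}.
None of the earlier sets intersect F, but {q3} does.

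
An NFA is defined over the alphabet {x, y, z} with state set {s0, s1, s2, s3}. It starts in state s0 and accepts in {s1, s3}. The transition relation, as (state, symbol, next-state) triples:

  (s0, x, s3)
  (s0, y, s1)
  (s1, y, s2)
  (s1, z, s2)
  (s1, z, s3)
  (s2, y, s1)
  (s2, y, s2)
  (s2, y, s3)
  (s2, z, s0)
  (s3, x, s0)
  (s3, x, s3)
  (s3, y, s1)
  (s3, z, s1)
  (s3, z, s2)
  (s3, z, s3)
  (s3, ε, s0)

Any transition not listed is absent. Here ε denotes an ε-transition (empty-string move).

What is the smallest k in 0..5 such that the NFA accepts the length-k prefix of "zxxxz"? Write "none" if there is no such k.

none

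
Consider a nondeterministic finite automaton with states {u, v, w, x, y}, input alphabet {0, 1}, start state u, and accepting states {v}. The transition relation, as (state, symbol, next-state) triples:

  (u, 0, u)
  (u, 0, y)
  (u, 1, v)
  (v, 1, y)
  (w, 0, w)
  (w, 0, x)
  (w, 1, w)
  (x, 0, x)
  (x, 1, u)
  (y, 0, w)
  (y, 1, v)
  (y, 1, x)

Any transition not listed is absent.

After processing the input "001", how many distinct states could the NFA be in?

Start in {u}.
Read '0': {u} → {u, y}.
Read '0': {u, y} → {u, w, y}.
Read '1': {u, w, y} → {v, w, x}.
That set has 3 states.

3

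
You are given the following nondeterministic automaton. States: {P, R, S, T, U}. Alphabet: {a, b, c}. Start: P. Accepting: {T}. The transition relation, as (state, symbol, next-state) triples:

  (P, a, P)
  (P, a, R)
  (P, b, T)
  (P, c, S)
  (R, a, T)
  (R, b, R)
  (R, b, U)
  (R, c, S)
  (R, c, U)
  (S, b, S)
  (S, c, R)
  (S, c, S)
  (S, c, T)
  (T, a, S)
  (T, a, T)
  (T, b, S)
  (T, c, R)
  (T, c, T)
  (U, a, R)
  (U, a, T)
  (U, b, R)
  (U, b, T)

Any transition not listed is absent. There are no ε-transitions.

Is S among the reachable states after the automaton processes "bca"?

Yes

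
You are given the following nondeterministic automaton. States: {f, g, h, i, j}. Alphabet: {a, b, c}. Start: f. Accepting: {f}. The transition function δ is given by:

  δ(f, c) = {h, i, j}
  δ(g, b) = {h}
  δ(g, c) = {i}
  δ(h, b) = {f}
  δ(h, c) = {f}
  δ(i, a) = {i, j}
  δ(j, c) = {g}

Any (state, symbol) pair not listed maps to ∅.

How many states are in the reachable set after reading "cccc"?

Start in {f}.
Read 'c': {f} → {h, i, j}.
Read 'c': {h, i, j} → {f, g}.
Read 'c': {f, g} → {h, i, j}.
Read 'c': {h, i, j} → {f, g}.
That set has 2 states.

2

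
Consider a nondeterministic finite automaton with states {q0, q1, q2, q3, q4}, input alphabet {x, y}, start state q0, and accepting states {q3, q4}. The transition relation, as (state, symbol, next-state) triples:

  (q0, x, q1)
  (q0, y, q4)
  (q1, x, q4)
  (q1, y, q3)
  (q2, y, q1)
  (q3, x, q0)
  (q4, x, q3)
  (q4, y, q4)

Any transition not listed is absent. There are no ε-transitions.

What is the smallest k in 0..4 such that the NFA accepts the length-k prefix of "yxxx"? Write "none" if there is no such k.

1

Start in {q0}.
Read 'y': q0→{q4}; now {q4}.
None of the earlier sets intersect F, but {q4} does.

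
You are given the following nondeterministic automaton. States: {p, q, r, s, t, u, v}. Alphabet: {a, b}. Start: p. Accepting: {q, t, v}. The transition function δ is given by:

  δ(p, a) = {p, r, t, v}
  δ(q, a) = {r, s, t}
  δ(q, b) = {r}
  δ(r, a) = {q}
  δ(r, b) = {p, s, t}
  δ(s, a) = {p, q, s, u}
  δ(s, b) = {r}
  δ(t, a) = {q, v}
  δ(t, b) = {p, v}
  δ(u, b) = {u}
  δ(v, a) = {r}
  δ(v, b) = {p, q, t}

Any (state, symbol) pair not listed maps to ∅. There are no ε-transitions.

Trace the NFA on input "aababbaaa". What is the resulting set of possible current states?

{p, q, r, s, t, u, v}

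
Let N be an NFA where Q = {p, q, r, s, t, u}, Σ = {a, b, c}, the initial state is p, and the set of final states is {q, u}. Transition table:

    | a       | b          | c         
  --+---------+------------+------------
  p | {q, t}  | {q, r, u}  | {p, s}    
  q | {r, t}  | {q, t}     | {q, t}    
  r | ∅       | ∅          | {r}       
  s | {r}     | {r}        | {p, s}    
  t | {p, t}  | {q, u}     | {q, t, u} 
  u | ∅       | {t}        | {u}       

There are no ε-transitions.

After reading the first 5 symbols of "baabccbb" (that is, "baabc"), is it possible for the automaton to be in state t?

Start in {p}.
Read 'b': {p} → {q, r, u}.
Read 'a': {q, r, u} → {r, t}.
Read 'a': {r, t} → {p, t}.
Read 'b': {p, t} → {q, r, u}.
Read 'c': {q, r, u} → {q, r, t, u}.
State t is in {q, r, t, u}.

Yes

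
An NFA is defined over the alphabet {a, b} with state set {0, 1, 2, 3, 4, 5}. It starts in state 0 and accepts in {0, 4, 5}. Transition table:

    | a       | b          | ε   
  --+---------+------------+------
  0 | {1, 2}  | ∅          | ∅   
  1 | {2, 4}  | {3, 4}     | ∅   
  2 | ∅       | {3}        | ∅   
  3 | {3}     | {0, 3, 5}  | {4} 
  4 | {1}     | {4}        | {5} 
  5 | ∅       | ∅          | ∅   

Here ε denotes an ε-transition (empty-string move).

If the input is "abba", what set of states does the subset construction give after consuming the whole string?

{1, 2, 3, 4, 5}

Start in {0}.
Read 'a': 0→{1, 2}; now {1, 2}.
Read 'b': 1→{3, 4}, 2→{3}; union {3, 4}; ε-closure = {3, 4, 5}.
Read 'b': 3→{0, 3, 5}, 4→{4}, 5→∅; now {0, 3, 4, 5}.
Read 'a': 0→{1, 2}, 3→{3}, 4→{1}, 5→∅; union {1, 2, 3}; ε-closure = {1, 2, 3, 4, 5}.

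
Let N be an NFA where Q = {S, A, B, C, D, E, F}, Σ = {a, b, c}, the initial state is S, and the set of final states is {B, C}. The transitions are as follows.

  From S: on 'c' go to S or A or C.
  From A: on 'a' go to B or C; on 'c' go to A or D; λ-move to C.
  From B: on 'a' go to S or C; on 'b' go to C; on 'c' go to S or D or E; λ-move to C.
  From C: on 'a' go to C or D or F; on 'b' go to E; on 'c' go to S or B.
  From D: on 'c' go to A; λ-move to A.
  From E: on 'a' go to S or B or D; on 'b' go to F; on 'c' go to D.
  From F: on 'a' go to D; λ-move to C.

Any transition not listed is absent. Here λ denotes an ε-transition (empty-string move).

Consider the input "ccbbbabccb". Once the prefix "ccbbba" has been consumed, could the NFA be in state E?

No

Start in {S}.
Read 'c': S→{S, A, C}; now {S, A, C}.
Read 'c': S→{S, A, C}, A→{A, D}, C→{S, B}; now {S, A, B, C, D}.
Read 'b': S→∅, A→∅, B→{C}, C→{E}, D→∅; now {C, E}.
Read 'b': C→{E}, E→{F}; union {E, F}; ε-closure = {C, E, F}.
Read 'b': C→{E}, E→{F}, F→∅; union {E, F}; ε-closure = {C, E, F}.
Read 'a': C→{C, D, F}, E→{S, B, D}, F→{D}; union {S, B, C, D, F}; ε-closure = {S, A, B, C, D, F}.
State E is not in {S, A, B, C, D, F}.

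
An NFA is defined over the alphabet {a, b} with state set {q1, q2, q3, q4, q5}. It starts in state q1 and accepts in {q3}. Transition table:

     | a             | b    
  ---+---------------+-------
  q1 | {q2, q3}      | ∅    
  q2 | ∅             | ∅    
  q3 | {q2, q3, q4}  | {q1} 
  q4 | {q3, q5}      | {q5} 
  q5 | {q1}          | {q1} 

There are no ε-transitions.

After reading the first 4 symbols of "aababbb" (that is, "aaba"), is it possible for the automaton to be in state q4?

No

Start in {q1}.
Read 'a': q1→{q2, q3}; now {q2, q3}.
Read 'a': q2→∅, q3→{q2, q3, q4}; now {q2, q3, q4}.
Read 'b': q2→∅, q3→{q1}, q4→{q5}; now {q1, q5}.
Read 'a': q1→{q2, q3}, q5→{q1}; now {q1, q2, q3}.
State q4 is not in {q1, q2, q3}.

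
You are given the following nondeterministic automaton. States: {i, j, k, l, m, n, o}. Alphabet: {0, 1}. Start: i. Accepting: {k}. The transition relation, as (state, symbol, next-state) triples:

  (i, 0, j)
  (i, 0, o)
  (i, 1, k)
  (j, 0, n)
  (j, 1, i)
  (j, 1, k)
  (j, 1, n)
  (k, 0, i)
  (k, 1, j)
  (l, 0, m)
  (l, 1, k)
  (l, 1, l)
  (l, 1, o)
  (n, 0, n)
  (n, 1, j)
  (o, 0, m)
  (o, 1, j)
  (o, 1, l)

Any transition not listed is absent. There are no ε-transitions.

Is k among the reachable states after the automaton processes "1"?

Yes

Start in {i}.
Read '1': {i} → {k}.
State k is in {k}.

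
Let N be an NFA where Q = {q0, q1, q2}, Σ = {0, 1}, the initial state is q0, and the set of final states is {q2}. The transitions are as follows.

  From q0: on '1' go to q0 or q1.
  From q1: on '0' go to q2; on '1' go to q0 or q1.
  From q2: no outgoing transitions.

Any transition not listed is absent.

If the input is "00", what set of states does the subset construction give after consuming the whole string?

Start in {q0}.
Read '0': q0→∅; now ∅.
The set is empty and remains empty for the remaining 1 symbol.

∅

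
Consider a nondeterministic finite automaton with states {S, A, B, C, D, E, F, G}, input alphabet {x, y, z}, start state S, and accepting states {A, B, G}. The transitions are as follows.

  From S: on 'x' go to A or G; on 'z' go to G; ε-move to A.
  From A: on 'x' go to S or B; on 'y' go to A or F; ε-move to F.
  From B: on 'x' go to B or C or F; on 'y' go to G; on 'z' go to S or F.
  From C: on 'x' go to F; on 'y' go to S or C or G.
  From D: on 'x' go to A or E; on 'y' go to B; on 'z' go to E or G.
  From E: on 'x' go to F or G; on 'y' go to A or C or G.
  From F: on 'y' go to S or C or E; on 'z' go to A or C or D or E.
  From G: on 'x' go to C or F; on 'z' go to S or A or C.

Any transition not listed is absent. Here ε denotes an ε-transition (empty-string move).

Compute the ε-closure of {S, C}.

{S, A, C, F}

Begin with {S, C}.
ε-move S → A; add A.
ε-move A → F; add F.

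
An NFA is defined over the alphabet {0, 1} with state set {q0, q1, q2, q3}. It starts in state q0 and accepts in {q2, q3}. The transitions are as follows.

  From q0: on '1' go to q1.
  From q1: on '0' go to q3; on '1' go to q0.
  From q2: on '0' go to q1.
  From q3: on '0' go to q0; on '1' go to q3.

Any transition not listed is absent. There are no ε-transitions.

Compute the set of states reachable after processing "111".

{q1}

Start in {q0}.
Read '1': {q0} → {q1}.
Read '1': {q1} → {q0}.
Read '1': {q0} → {q1}.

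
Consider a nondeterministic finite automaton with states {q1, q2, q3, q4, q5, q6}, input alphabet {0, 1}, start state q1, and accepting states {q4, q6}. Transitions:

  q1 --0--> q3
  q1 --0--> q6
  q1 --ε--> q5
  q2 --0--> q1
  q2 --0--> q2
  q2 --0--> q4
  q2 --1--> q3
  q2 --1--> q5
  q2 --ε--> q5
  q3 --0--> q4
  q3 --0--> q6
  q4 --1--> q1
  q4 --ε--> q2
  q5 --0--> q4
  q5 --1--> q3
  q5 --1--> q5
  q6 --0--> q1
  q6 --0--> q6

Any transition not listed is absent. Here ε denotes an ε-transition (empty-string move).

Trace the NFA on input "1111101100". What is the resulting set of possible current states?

{q1, q2, q4, q5, q6}

Start: ε-closure({q1}) = {q1, q5}.
Read '1': q1→∅, q5→{q3, q5}; now {q3, q5}.
Read '1': q3→∅, q5→{q3, q5}; now {q3, q5}.
Read '1': q3→∅, q5→{q3, q5}; now {q3, q5}.
Read '1': q3→∅, q5→{q3, q5}; now {q3, q5}.
Read '1': q3→∅, q5→{q3, q5}; now {q3, q5}.
Read '0': q3→{q4, q6}, q5→{q4}; union {q4, q6}; ε-closure = {q2, q4, q5, q6}.
Read '1': q2→{q3, q5}, q4→{q1}, q5→{q3, q5}, q6→∅; now {q1, q3, q5}.
Read '1': q1→∅, q3→∅, q5→{q3, q5}; now {q3, q5}.
Read '0': q3→{q4, q6}, q5→{q4}; union {q4, q6}; ε-closure = {q2, q4, q5, q6}.
Read '0': q2→{q1, q2, q4}, q4→∅, q5→{q4}, q6→{q1, q6}; union {q1, q2, q4, q6}; ε-closure = {q1, q2, q4, q5, q6}.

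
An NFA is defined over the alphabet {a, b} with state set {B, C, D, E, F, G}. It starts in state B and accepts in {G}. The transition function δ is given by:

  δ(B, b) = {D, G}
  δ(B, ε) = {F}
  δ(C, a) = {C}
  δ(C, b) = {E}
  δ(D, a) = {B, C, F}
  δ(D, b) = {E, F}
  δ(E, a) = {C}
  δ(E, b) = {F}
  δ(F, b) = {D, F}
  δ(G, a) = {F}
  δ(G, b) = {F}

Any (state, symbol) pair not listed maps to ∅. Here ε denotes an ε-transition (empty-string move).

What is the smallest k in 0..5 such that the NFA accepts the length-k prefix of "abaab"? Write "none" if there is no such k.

none

Start: ε-closure({B}) = {B, F}.
Read 'a': {B, F} → ∅.
The set is empty and remains empty for the remaining 4 symbols.
No reachable set along the way intersects F.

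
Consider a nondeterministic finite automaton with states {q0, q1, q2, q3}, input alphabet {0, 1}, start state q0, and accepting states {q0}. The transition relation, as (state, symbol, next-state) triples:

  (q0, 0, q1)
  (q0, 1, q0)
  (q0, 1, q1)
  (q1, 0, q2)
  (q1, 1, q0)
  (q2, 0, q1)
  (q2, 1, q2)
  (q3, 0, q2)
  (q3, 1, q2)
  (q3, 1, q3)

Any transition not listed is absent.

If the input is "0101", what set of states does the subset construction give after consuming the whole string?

{q0}

Start in {q0}.
Read '0': {q0} → {q1}.
Read '1': {q1} → {q0}.
Read '0': {q0} → {q1}.
Read '1': {q1} → {q0}.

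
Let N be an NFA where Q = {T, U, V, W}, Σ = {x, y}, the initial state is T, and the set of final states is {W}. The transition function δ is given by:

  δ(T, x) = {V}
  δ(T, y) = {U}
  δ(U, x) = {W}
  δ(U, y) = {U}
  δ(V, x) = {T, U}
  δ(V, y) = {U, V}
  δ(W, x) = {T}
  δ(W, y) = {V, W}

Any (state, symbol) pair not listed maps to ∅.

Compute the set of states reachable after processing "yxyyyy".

Start in {T}.
Read 'y': {T} → {U}.
Read 'x': {U} → {W}.
Read 'y': {W} → {V, W}.
Read 'y': {V, W} → {U, V, W}.
Read 'y': {U, V, W} → {U, V, W}.
Read 'y': {U, V, W} → {U, V, W}.

{U, V, W}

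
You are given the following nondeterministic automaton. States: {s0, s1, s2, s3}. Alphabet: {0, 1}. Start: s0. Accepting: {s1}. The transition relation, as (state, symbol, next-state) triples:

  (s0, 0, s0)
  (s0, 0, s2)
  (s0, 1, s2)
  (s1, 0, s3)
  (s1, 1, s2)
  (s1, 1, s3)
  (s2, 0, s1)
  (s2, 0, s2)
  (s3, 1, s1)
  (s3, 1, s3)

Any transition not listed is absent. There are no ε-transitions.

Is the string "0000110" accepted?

Start in {s0}.
Read '0': s0→{s0, s2}; now {s0, s2}.
Read '0': s0→{s0, s2}, s2→{s1, s2}; now {s0, s1, s2}.
Read '0': s0→{s0, s2}, s1→{s3}, s2→{s1, s2}; now {s0, s1, s2, s3}.
Read '0': s0→{s0, s2}, s1→{s3}, s2→{s1, s2}, s3→∅; now {s0, s1, s2, s3}.
Read '1': s0→{s2}, s1→{s2, s3}, s2→∅, s3→{s1, s3}; now {s1, s2, s3}.
Read '1': s1→{s2, s3}, s2→∅, s3→{s1, s3}; now {s1, s2, s3}.
Read '0': s1→{s3}, s2→{s1, s2}, s3→∅; now {s1, s2, s3}.
The final set {s1, s2, s3} contains the accepting state s1.

Yes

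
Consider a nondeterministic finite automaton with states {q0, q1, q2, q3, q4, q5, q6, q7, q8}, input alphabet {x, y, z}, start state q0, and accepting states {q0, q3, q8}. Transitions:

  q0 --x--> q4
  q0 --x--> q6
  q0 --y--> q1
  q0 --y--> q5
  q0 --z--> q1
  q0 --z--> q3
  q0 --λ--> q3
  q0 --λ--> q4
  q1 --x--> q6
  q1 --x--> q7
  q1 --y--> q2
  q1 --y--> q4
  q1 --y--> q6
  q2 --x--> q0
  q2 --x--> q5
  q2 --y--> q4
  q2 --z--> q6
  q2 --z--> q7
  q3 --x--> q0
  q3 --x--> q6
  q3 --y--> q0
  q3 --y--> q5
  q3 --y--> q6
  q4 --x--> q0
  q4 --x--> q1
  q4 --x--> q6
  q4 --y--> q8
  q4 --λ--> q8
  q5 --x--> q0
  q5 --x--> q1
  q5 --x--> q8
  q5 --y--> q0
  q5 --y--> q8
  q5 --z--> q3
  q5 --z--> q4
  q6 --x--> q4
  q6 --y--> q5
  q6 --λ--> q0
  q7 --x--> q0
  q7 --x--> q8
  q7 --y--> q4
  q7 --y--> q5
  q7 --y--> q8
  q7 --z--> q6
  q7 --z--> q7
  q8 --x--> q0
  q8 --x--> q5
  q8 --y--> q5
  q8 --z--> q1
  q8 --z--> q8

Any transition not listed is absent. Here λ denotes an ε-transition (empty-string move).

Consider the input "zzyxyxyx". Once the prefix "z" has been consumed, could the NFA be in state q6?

No

Start: ε-closure({q0}) = {q0, q3, q4, q8}.
Read 'z': q0→{q1, q3}, q3→∅, q4→∅, q8→{q1, q8}; now {q1, q3, q8}.
State q6 is not in {q1, q3, q8}.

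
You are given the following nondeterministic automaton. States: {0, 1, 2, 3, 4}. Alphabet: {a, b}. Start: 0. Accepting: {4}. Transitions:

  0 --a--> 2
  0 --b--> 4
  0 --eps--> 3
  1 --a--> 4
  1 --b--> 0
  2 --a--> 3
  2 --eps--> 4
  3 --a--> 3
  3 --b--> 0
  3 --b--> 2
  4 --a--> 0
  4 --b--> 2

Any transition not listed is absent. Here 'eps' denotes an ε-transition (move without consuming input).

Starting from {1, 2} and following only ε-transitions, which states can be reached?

Begin with {1, 2}.
ε-move 2 → 4; add 4.

{1, 2, 4}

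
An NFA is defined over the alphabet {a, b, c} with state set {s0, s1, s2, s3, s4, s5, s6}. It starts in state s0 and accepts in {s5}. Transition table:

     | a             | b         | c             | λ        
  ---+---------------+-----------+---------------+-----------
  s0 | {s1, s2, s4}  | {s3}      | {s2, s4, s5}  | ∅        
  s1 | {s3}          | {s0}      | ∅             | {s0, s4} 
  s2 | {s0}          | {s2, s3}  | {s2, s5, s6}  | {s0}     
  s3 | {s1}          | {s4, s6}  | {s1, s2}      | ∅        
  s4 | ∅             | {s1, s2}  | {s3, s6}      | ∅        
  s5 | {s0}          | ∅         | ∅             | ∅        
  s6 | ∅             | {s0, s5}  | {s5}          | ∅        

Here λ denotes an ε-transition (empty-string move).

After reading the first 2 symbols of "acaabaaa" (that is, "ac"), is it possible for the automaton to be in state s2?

Yes

Start in {s0}.
Read 'a': s0→{s1, s2, s4}; union {s1, s2, s4}; ε-closure = {s0, s1, s2, s4}.
Read 'c': s0→{s2, s4, s5}, s1→∅, s2→{s2, s5, s6}, s4→{s3, s6}; union {s2, s3, s4, s5, s6}; ε-closure = {s0, s2, s3, s4, s5, s6}.
State s2 is in {s0, s2, s3, s4, s5, s6}.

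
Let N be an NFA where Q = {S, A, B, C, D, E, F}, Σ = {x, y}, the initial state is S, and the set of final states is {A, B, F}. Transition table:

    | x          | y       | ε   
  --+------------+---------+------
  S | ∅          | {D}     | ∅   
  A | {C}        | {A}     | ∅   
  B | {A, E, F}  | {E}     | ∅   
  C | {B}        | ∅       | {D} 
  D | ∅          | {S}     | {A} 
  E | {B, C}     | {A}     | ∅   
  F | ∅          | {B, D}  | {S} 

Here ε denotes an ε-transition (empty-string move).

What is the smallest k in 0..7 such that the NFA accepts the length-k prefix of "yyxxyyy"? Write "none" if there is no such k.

1

Start in {S}.
Read 'y': S→{D}; union {D}; ε-closure = {A, D}.
None of the earlier sets intersect F, but {A, D} does.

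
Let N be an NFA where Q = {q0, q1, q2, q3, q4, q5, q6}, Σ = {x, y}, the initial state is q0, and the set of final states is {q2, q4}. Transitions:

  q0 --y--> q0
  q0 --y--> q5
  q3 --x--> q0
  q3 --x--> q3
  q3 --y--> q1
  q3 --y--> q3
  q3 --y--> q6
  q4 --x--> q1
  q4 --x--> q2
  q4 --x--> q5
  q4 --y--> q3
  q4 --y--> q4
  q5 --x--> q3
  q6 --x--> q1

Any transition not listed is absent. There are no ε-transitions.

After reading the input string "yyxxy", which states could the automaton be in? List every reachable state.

{q0, q1, q3, q5, q6}

Start in {q0}.
Read 'y': q0→{q0, q5}; now {q0, q5}.
Read 'y': q0→{q0, q5}, q5→∅; now {q0, q5}.
Read 'x': q0→∅, q5→{q3}; now {q3}.
Read 'x': q3→{q0, q3}; now {q0, q3}.
Read 'y': q0→{q0, q5}, q3→{q1, q3, q6}; now {q0, q1, q3, q5, q6}.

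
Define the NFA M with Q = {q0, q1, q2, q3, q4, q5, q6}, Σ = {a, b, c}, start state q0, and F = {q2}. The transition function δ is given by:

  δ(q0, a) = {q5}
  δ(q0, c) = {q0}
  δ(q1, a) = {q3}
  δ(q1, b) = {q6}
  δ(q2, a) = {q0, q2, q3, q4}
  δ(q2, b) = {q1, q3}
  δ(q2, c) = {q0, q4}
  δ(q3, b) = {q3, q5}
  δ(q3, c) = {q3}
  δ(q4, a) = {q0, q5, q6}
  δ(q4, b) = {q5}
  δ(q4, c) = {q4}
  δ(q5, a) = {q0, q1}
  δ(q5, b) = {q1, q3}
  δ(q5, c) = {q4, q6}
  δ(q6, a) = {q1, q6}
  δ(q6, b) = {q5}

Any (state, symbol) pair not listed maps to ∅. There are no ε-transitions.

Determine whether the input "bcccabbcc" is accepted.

Start in {q0}.
Read 'b': q0→∅; now ∅.
The set is empty and remains empty for the remaining 8 symbols.
The final set ∅ contains no accepting state.

No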